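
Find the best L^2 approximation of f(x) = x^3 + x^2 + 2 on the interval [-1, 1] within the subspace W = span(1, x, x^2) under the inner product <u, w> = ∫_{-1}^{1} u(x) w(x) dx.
g(x) = x^2 + 3*x/5 + 2

The best approximation g ∈ W is the orthogonal projection of f onto W. Writing g = a_0 + a_1 x + a_2 x^2, the coefficients solve the normal equations G · a = b where
  G_{ij} = <φ_i, φ_j> and b_i = <f, φ_i>, with φ_0 = 1, φ_1 = x, φ_2 = x^2.
G =
  [2, 0, 2/3]
  [0, 2/3, 0]
  [2/3, 0, 2/5],
b = (14/3, 2/5, 26/15).
Solving gives a_0 = 2, a_1 = 3/5, a_2 = 1, so
  g(x) = x^2 + 3*x/5 + 2.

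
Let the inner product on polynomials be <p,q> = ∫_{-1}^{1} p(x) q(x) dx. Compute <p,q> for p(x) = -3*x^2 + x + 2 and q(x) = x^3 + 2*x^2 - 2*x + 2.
<p,q> = 10/3

Expand the product: p(x)·q(x) = -3*x^5 - 5*x^4 + 10*x^3 - 4*x^2 - 2*x + 4.
∫_{-1}^{1} of each monomial x^k gives [2/(k+1) if k even, 0 if k odd]. Integrating term-by-term (or equivalently evaluating the antiderivative F(x) = -x^6/2 - x^5 + 5*x^4/2 - 4*x^3/3 - x^2 + 4*x at the endpoints):
  F(1) − F(−1) = 8/3 − (-2/3) = 10/3.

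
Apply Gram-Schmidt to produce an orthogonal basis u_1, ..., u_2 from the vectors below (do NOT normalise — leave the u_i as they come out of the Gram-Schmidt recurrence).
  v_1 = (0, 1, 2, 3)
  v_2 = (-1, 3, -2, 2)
Orthogonal basis:
  u_1 = (0, 1, 2, 3)
  u_2 = (-1, 37/14, -19/7, 13/14)

Apply the Gram-Schmidt recurrence
  u_1 = v_1
  u_i = v_i − Σ_{j<i} ((v_i · u_j) / (u_j · u_j)) · u_j.

Step by step this gives:
  u_1 = (0, 1, 2, 3)
  u_2 = (-1, 37/14, -19/7, 13/14)

Orthogonality check:
  u_2 · u_1 = 0 (should be 0)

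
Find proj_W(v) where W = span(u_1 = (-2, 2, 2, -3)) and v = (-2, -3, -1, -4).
proj_W(v) = (-16/21, 16/21, 16/21, -8/7)

Set up U = [u_1 | ... | u_1] ∈ R^(4×1). The projector onto W = col(U) is P = U (U^T U)^(-1) U^T.
Compute U^T U =
  [21],
and U^T v = (8).
Solve U^T U · c = U^T v for the coefficients: c = (8/21). The projection is proj_W(v) = U c.
Check: (v - proj_W(v)) · u_1 = 0  (should be 0).
Result: proj_W(v) = (-16/21, 16/21, 16/21, -8/7).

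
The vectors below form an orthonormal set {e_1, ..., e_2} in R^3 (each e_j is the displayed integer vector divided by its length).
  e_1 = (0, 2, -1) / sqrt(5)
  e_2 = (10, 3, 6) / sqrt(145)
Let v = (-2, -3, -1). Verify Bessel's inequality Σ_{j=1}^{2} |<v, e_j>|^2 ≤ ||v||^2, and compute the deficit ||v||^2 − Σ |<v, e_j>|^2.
Σ |<v, e_j>|^2 = 390/29; ||v||^2 = 14; deficit = 16/29

Write each e_j = u_j / sqrt(<u_j, u_j>) where u_j is the displayed integer vector. Then <v, e_j> = <v, u_j> / sqrt(<u_j, u_j>), so |<v, e_j>|^2 = <v, u_j>^2 / <u_j, u_j>.
Coefficients: <v, e_1> = -5/sqrt(5), <v, e_2> = -35/sqrt(145).
Square and sum: Σ |<v, e_j>|^2 = 390/29.
Compute ||v||^2 = v·v = 14.
Deficit = 14 − 390/29 = 16/29 ≥ 0, confirming Bessel's inequality. (The deficit equals ||v − Σ <v,e_j> e_j||^2, the squared distance from v to span{e_j}.)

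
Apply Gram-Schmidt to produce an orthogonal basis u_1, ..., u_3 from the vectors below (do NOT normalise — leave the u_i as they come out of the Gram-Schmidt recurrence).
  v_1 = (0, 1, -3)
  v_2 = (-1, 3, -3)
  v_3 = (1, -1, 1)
Orthogonal basis:
  u_1 = (0, 1, -3)
  u_2 = (-1, 9/5, 3/5)
  u_3 = (12/23, 6/23, 2/23)

Apply the Gram-Schmidt recurrence
  u_1 = v_1
  u_i = v_i − Σ_{j<i} ((v_i · u_j) / (u_j · u_j)) · u_j.

Step by step this gives:
  u_1 = (0, 1, -3)
  u_2 = (-1, 9/5, 3/5)
  u_3 = (12/23, 6/23, 2/23)

Orthogonality check:
  u_2 · u_1 = 0 (should be 0)
  u_3 · u_1 = 0 (should be 0)
  u_3 · u_2 = 0 (should be 0)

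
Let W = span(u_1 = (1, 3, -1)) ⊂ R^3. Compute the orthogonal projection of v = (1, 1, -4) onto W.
proj_W(v) = (8/11, 24/11, -8/11)

Set up U = [u_1 | ... | u_1] ∈ R^(3×1). The projector onto W = col(U) is P = U (U^T U)^(-1) U^T.
Compute U^T U =
  [11],
and U^T v = (8).
Solve U^T U · c = U^T v for the coefficients: c = (8/11). The projection is proj_W(v) = U c.
Check: (v - proj_W(v)) · u_1 = 0  (should be 0).
Result: proj_W(v) = (8/11, 24/11, -8/11).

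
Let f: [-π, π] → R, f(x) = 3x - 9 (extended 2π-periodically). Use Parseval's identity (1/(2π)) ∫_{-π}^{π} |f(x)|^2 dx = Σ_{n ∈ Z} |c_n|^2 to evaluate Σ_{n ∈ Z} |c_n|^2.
Σ |c_n|^2 = 3π^2 + 81

Expand and integrate term by term over [-π, π]:
  ∫ (3x)^2 dx = 9·(2π^3/3); ∫ 2·3·(-9)·x dx = 0 (odd integrand); ∫ (-9)^2 dx = 81·2π.
So (1/(2π)) ∫_{-π}^{π} (3x - 9)^2 dx = 9π^2/3 + 81 = 3π^2 + 81.
Parseval ⇒ Σ |c_n|^2 = 3π^2 + 81.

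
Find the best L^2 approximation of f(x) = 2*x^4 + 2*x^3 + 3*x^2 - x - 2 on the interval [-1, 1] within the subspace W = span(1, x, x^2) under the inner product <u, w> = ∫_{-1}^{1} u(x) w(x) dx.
g(x) = 33*x^2/7 + x/5 - 76/35

The best approximation g ∈ W is the orthogonal projection of f onto W. Writing g = a_0 + a_1 x + a_2 x^2, the coefficients solve the normal equations G · a = b where
  G_{ij} = <φ_i, φ_j> and b_i = <f, φ_i>, with φ_0 = 1, φ_1 = x, φ_2 = x^2.
G =
  [2, 0, 2/3]
  [0, 2/3, 0]
  [2/3, 0, 2/5],
b = (-6/5, 2/15, 46/105).
Solving gives a_0 = -76/35, a_1 = 1/5, a_2 = 33/7, so
  g(x) = 33*x^2/7 + x/5 - 76/35.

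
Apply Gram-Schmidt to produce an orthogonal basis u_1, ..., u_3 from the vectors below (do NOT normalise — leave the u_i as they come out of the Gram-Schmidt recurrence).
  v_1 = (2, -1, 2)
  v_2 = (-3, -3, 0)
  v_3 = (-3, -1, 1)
Orthogonal basis:
  u_1 = (2, -1, 2)
  u_2 = (-7/3, -10/3, 2/3)
  u_3 = (-14/17, 14/17, 21/17)

Apply the Gram-Schmidt recurrence
  u_1 = v_1
  u_i = v_i − Σ_{j<i} ((v_i · u_j) / (u_j · u_j)) · u_j.

Step by step this gives:
  u_1 = (2, -1, 2)
  u_2 = (-7/3, -10/3, 2/3)
  u_3 = (-14/17, 14/17, 21/17)

Orthogonality check:
  u_2 · u_1 = 0 (should be 0)
  u_3 · u_1 = 0 (should be 0)
  u_3 · u_2 = 0 (should be 0)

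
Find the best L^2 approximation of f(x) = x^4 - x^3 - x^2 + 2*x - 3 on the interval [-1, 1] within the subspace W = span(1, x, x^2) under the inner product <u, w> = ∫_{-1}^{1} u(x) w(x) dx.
g(x) = -x^2/7 + 7*x/5 - 108/35

The best approximation g ∈ W is the orthogonal projection of f onto W. Writing g = a_0 + a_1 x + a_2 x^2, the coefficients solve the normal equations G · a = b where
  G_{ij} = <φ_i, φ_j> and b_i = <f, φ_i>, with φ_0 = 1, φ_1 = x, φ_2 = x^2.
G =
  [2, 0, 2/3]
  [0, 2/3, 0]
  [2/3, 0, 2/5],
b = (-94/15, 14/15, -74/35).
Solving gives a_0 = -108/35, a_1 = 7/5, a_2 = -1/7, so
  g(x) = -x^2/7 + 7*x/5 - 108/35.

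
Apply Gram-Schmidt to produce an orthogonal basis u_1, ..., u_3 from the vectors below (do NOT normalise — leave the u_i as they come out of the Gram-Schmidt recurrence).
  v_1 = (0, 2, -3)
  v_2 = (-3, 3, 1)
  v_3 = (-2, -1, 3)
Orthogonal basis:
  u_1 = (0, 2, -3)
  u_2 = (-3, 33/13, 22/13)
  u_3 = (-143/238, -117/238, -39/119)

Apply the Gram-Schmidt recurrence
  u_1 = v_1
  u_i = v_i − Σ_{j<i} ((v_i · u_j) / (u_j · u_j)) · u_j.

Step by step this gives:
  u_1 = (0, 2, -3)
  u_2 = (-3, 33/13, 22/13)
  u_3 = (-143/238, -117/238, -39/119)

Orthogonality check:
  u_2 · u_1 = 0 (should be 0)
  u_3 · u_1 = 0 (should be 0)
  u_3 · u_2 = 0 (should be 0)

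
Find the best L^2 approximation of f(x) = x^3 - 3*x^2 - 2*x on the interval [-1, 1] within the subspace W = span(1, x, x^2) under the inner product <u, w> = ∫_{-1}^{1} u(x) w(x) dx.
g(x) = -3*x^2 - 7*x/5

The best approximation g ∈ W is the orthogonal projection of f onto W. Writing g = a_0 + a_1 x + a_2 x^2, the coefficients solve the normal equations G · a = b where
  G_{ij} = <φ_i, φ_j> and b_i = <f, φ_i>, with φ_0 = 1, φ_1 = x, φ_2 = x^2.
G =
  [2, 0, 2/3]
  [0, 2/3, 0]
  [2/3, 0, 2/5],
b = (-2, -14/15, -6/5).
Solving gives a_0 = 0, a_1 = -7/5, a_2 = -3, so
  g(x) = -3*x^2 - 7*x/5.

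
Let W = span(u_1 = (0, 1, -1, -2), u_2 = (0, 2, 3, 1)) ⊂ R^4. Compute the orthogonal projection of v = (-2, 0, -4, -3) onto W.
proj_W(v) = (0, -1/3, -11/3, -10/3)

Set up U = [u_1 | ... | u_2] ∈ R^(4×2). The projector onto W = col(U) is P = U (U^T U)^(-1) U^T.
Compute U^T U =
  [6, -3]
  [-3, 14],
and U^T v = (10, -15).
Solve U^T U · c = U^T v for the coefficients: c = (19/15, -4/5). The projection is proj_W(v) = U c.
Check: (v - proj_W(v)) · u_1 = 0  (should be 0).
Check: (v - proj_W(v)) · u_2 = 0  (should be 0).
Result: proj_W(v) = (0, -1/3, -11/3, -10/3).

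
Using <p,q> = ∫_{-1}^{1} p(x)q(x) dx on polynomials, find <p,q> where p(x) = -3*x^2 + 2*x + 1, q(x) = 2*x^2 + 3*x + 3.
<p,q> = 44/15

Expand the product: p(x)·q(x) = -6*x^4 - 5*x^3 - x^2 + 9*x + 3.
∫_{-1}^{1} of each monomial x^k gives [2/(k+1) if k even, 0 if k odd]. Integrating term-by-term (or equivalently evaluating the antiderivative F(x) = -6*x^5/5 - 5*x^4/4 - x^3/3 + 9*x^2/2 + 3*x at the endpoints):
  F(1) − F(−1) = 283/60 − (107/60) = 44/15.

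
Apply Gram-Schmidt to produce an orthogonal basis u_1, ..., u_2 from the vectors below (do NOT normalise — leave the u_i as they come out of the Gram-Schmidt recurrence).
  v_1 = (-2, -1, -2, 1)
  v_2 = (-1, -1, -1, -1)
Orthogonal basis:
  u_1 = (-2, -1, -2, 1)
  u_2 = (-1/5, -3/5, -1/5, -7/5)

Apply the Gram-Schmidt recurrence
  u_1 = v_1
  u_i = v_i − Σ_{j<i} ((v_i · u_j) / (u_j · u_j)) · u_j.

Step by step this gives:
  u_1 = (-2, -1, -2, 1)
  u_2 = (-1/5, -3/5, -1/5, -7/5)

Orthogonality check:
  u_2 · u_1 = 0 (should be 0)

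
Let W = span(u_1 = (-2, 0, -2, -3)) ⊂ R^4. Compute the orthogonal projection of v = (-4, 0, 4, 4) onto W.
proj_W(v) = (24/17, 0, 24/17, 36/17)

Set up U = [u_1 | ... | u_1] ∈ R^(4×1). The projector onto W = col(U) is P = U (U^T U)^(-1) U^T.
Compute U^T U =
  [17],
and U^T v = (-12).
Solve U^T U · c = U^T v for the coefficients: c = (-12/17). The projection is proj_W(v) = U c.
Check: (v - proj_W(v)) · u_1 = 0  (should be 0).
Result: proj_W(v) = (24/17, 0, 24/17, 36/17).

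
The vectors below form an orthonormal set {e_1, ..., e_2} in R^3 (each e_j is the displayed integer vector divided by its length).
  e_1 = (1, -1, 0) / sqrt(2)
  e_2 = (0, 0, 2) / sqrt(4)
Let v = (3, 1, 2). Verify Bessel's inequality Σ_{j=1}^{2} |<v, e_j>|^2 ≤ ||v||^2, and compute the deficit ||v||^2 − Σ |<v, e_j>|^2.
Σ |<v, e_j>|^2 = 6; ||v||^2 = 14; deficit = 8

Write each e_j = u_j / sqrt(<u_j, u_j>) where u_j is the displayed integer vector. Then <v, e_j> = <v, u_j> / sqrt(<u_j, u_j>), so |<v, e_j>|^2 = <v, u_j>^2 / <u_j, u_j>.
Coefficients: <v, e_1> = 2/sqrt(2), <v, e_2> = 4/sqrt(4).
Square and sum: Σ |<v, e_j>|^2 = 6.
Compute ||v||^2 = v·v = 14.
Deficit = 14 − 6 = 8 ≥ 0, confirming Bessel's inequality. (The deficit equals ||v − Σ <v,e_j> e_j||^2, the squared distance from v to span{e_j}.)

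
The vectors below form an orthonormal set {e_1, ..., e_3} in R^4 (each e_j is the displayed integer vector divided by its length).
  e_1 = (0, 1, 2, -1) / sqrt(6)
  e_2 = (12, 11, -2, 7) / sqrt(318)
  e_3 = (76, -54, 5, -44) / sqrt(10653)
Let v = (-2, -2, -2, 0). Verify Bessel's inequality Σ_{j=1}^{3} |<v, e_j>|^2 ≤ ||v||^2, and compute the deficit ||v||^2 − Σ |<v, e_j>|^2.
Σ |<v, e_j>|^2 = 792/67; ||v||^2 = 12; deficit = 12/67

Write each e_j = u_j / sqrt(<u_j, u_j>) where u_j is the displayed integer vector. Then <v, e_j> = <v, u_j> / sqrt(<u_j, u_j>), so |<v, e_j>|^2 = <v, u_j>^2 / <u_j, u_j>.
Coefficients: <v, e_1> = -6/sqrt(6), <v, e_2> = -42/sqrt(318), <v, e_3> = -54/sqrt(10653).
Square and sum: Σ |<v, e_j>|^2 = 792/67.
Compute ||v||^2 = v·v = 12.
Deficit = 12 − 792/67 = 12/67 ≥ 0, confirming Bessel's inequality. (The deficit equals ||v − Σ <v,e_j> e_j||^2, the squared distance from v to span{e_j}.)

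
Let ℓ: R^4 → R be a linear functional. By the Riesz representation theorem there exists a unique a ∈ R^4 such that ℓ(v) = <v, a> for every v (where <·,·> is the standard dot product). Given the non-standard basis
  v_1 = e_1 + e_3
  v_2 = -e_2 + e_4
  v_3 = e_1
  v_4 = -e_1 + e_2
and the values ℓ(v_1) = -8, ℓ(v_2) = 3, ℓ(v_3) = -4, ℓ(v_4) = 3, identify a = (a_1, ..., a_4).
a = (-4, -1, -4, 2)

Write a = (a_1, ..., a_4) in the standard basis. For each basis vector v_i, ℓ(v_i) = <v_i, a> is a linear equation in the a_j's. Collect the n equations into a matrix system V a = ℓ, where row i of V is v_i (expressed in the standard basis). Since V is invertible (lower-triangular with 1s on the diagonal, up to permutation), solve by back-substitution:
  V =
[[1, 0, 1, 0],
 [0, -1, 0, 1],
 [1, 0, 0, 0],
 [-1, 1, 0, 0]]
  V a = (-8, 3, -4, 3)
Solving gives a = (-4, -1, -4, 2).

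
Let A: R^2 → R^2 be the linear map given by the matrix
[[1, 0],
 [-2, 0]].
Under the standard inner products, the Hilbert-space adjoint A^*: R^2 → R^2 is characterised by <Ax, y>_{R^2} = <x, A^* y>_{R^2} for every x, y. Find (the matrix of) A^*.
A^* = A^T =
[[1, -2],
 [0, 0]]

For real matrices with standard dot products, the defining identity <Ax, y> = <x, A^* y> gives (Ax)^T y = x^T (A^*) y, i.e. x^T A^T y = x^T (A^*) y. Since this holds for all x, y, we must have A^* = A^T. Therefore
A^* =
[[1, -2],
 [0, 0]].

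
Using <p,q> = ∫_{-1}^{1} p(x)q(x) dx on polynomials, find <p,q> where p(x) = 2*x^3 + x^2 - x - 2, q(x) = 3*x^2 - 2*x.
<p,q> = -46/15

Expand the product: p(x)·q(x) = 6*x^5 - x^4 - 5*x^3 - 4*x^2 + 4*x.
∫_{-1}^{1} of each monomial x^k gives [2/(k+1) if k even, 0 if k odd]. Integrating term-by-term (or equivalently evaluating the antiderivative F(x) = x^6 - x^5/5 - 5*x^4/4 - 4*x^3/3 + 2*x^2 at the endpoints):
  F(1) − F(−1) = 13/60 − (197/60) = -46/15.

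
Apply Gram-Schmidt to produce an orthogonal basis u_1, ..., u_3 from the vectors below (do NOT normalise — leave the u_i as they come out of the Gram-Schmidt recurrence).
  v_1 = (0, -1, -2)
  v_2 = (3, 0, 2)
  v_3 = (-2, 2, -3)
Orthogonal basis:
  u_1 = (0, -1, -2)
  u_2 = (3, -4/5, 2/5)
  u_3 = (34/49, 102/49, -51/49)

Apply the Gram-Schmidt recurrence
  u_1 = v_1
  u_i = v_i − Σ_{j<i} ((v_i · u_j) / (u_j · u_j)) · u_j.

Step by step this gives:
  u_1 = (0, -1, -2)
  u_2 = (3, -4/5, 2/5)
  u_3 = (34/49, 102/49, -51/49)

Orthogonality check:
  u_2 · u_1 = 0 (should be 0)
  u_3 · u_1 = 0 (should be 0)
  u_3 · u_2 = 0 (should be 0)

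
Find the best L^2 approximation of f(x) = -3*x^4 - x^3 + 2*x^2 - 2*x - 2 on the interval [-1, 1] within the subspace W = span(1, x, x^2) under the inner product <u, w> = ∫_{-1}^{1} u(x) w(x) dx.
g(x) = -4*x^2/7 - 13*x/5 - 61/35

The best approximation g ∈ W is the orthogonal projection of f onto W. Writing g = a_0 + a_1 x + a_2 x^2, the coefficients solve the normal equations G · a = b where
  G_{ij} = <φ_i, φ_j> and b_i = <f, φ_i>, with φ_0 = 1, φ_1 = x, φ_2 = x^2.
G =
  [2, 0, 2/3]
  [0, 2/3, 0]
  [2/3, 0, 2/5],
b = (-58/15, -26/15, -146/105).
Solving gives a_0 = -61/35, a_1 = -13/5, a_2 = -4/7, so
  g(x) = -4*x^2/7 - 13*x/5 - 61/35.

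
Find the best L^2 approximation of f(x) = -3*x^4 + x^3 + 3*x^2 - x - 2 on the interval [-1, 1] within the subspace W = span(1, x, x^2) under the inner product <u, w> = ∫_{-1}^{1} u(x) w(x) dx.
g(x) = 3*x^2/7 - 2*x/5 - 61/35

The best approximation g ∈ W is the orthogonal projection of f onto W. Writing g = a_0 + a_1 x + a_2 x^2, the coefficients solve the normal equations G · a = b where
  G_{ij} = <φ_i, φ_j> and b_i = <f, φ_i>, with φ_0 = 1, φ_1 = x, φ_2 = x^2.
G =
  [2, 0, 2/3]
  [0, 2/3, 0]
  [2/3, 0, 2/5],
b = (-16/5, -4/15, -104/105).
Solving gives a_0 = -61/35, a_1 = -2/5, a_2 = 3/7, so
  g(x) = 3*x^2/7 - 2*x/5 - 61/35.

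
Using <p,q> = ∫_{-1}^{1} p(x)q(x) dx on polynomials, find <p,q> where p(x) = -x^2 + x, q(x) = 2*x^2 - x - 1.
<p,q> = -4/5

Expand the product: p(x)·q(x) = -2*x^4 + 3*x^3 - x.
∫_{-1}^{1} of each monomial x^k gives [2/(k+1) if k even, 0 if k odd]. Integrating term-by-term (or equivalently evaluating the antiderivative F(x) = -2*x^5/5 + 3*x^4/4 - x^2/2 at the endpoints):
  F(1) − F(−1) = -3/20 − (13/20) = -4/5.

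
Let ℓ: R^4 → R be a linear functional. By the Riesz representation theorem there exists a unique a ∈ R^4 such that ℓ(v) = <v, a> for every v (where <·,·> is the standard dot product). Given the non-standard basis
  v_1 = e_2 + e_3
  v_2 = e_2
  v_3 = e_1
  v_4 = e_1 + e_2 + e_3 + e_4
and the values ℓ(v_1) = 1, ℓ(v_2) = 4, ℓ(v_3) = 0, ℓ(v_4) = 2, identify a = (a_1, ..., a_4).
a = (0, 4, -3, 1)

Write a = (a_1, ..., a_4) in the standard basis. For each basis vector v_i, ℓ(v_i) = <v_i, a> is a linear equation in the a_j's. Collect the n equations into a matrix system V a = ℓ, where row i of V is v_i (expressed in the standard basis). Since V is invertible (lower-triangular with 1s on the diagonal, up to permutation), solve by back-substitution:
  V =
[[0, 1, 1, 0],
 [0, 1, 0, 0],
 [1, 0, 0, 0],
 [1, 1, 1, 1]]
  V a = (1, 4, 0, 2)
Solving gives a = (0, 4, -3, 1).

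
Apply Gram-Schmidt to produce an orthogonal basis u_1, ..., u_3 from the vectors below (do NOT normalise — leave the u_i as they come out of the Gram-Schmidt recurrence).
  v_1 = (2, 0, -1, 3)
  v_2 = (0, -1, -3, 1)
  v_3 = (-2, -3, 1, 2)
Orthogonal basis:
  u_1 = (2, 0, -1, 3)
  u_2 = (-6/7, -1, -18/7, -2/7)
  u_3 = (-117/59, -166/59, 183/118, 217/118)

Apply the Gram-Schmidt recurrence
  u_1 = v_1
  u_i = v_i − Σ_{j<i} ((v_i · u_j) / (u_j · u_j)) · u_j.

Step by step this gives:
  u_1 = (2, 0, -1, 3)
  u_2 = (-6/7, -1, -18/7, -2/7)
  u_3 = (-117/59, -166/59, 183/118, 217/118)

Orthogonality check:
  u_2 · u_1 = 0 (should be 0)
  u_3 · u_1 = 0 (should be 0)
  u_3 · u_2 = 0 (should be 0)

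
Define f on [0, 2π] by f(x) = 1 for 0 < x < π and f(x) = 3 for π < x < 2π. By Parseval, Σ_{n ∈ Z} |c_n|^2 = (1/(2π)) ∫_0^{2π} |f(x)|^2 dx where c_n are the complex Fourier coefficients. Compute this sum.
Σ |c_n|^2 = 5

Parseval equates the L^2 energy of f (normalised by 1/(2π)) with the ℓ^2 sum of its Fourier coefficients: (1/(2π)) ∫_0^{2π} |f|^2 = Σ |c_n|^2.
Compute the left side: (1/(2π)) [∫_0^π 1^2 dx + ∫_π^{2π} 3^2 dx] = (1/(2π)) · (1π + 9π) = (1 + 9)/2 = 5.
So Σ_{n ∈ Z} |c_n|^2 = 5.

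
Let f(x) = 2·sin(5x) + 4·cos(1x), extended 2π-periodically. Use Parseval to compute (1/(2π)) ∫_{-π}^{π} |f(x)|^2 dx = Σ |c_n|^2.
Σ |c_n|^2 = 10

Expand |f|^2 and use orthogonality of {sin(nx), cos(mx)} on [-π, π]:
  ∫_{-π}^{π} sin(nx)^2 dx = π, ∫ cos(mx)^2 dx = π, and cross terms integrate to 0.
So ∫_{-π}^{π} f(x)^2 dx = 2^2 · π + 4^2 · π = (4 + 16)π.
Divide by 2π: (4 + 16)/2 = 10.
By Parseval, this equals Σ |c_n|^2.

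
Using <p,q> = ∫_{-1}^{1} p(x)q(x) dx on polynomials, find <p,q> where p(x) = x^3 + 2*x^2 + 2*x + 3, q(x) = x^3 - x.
<p,q> = -68/105

Expand the product: p(x)·q(x) = x^6 + 2*x^5 + x^4 + x^3 - 2*x^2 - 3*x.
∫_{-1}^{1} of each monomial x^k gives [2/(k+1) if k even, 0 if k odd]. Integrating term-by-term (or equivalently evaluating the antiderivative F(x) = x^7/7 + x^6/3 + x^5/5 + x^4/4 - 2*x^3/3 - 3*x^2/2 at the endpoints):
  F(1) − F(−1) = -521/420 − (-83/140) = -68/105.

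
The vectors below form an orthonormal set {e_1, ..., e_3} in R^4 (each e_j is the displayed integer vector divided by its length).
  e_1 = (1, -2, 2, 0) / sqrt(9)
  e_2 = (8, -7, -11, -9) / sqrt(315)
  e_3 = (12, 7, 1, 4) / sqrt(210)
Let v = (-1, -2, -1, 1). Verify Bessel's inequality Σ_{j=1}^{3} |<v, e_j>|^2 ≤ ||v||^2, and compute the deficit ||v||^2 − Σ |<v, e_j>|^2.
Σ |<v, e_j>|^2 = 17/6; ||v||^2 = 7; deficit = 25/6

Write each e_j = u_j / sqrt(<u_j, u_j>) where u_j is the displayed integer vector. Then <v, e_j> = <v, u_j> / sqrt(<u_j, u_j>), so |<v, e_j>|^2 = <v, u_j>^2 / <u_j, u_j>.
Coefficients: <v, e_1> = 1/sqrt(9), <v, e_2> = 8/sqrt(315), <v, e_3> = -23/sqrt(210).
Square and sum: Σ |<v, e_j>|^2 = 17/6.
Compute ||v||^2 = v·v = 7.
Deficit = 7 − 17/6 = 25/6 ≥ 0, confirming Bessel's inequality. (The deficit equals ||v − Σ <v,e_j> e_j||^2, the squared distance from v to span{e_j}.)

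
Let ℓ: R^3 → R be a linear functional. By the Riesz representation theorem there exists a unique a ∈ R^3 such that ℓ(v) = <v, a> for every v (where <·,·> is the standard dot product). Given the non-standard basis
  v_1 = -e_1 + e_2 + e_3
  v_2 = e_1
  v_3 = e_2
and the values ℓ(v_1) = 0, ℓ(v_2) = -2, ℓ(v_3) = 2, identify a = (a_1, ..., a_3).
a = (-2, 2, -4)

Write a = (a_1, ..., a_3) in the standard basis. For each basis vector v_i, ℓ(v_i) = <v_i, a> is a linear equation in the a_j's. Collect the n equations into a matrix system V a = ℓ, where row i of V is v_i (expressed in the standard basis). Since V is invertible (lower-triangular with 1s on the diagonal, up to permutation), solve by back-substitution:
  V =
[[-1, 1, 1],
 [1, 0, 0],
 [0, 1, 0]]
  V a = (0, -2, 2)
Solving gives a = (-2, 2, -4).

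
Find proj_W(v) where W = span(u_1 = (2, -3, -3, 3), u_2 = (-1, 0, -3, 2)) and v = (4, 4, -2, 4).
proj_W(v) = (4/265, -198/265, -582/265, 454/265)

Set up U = [u_1 | ... | u_2] ∈ R^(4×2). The projector onto W = col(U) is P = U (U^T U)^(-1) U^T.
Compute U^T U =
  [31, 13]
  [13, 14],
and U^T v = (14, 10).
Solve U^T U · c = U^T v for the coefficients: c = (66/265, 128/265). The projection is proj_W(v) = U c.
Check: (v - proj_W(v)) · u_1 = 0  (should be 0).
Check: (v - proj_W(v)) · u_2 = 0  (should be 0).
Result: proj_W(v) = (4/265, -198/265, -582/265, 454/265).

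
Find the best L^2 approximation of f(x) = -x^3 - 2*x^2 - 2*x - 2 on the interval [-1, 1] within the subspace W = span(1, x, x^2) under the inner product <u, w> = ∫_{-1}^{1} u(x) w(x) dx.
g(x) = -2*x^2 - 13*x/5 - 2

The best approximation g ∈ W is the orthogonal projection of f onto W. Writing g = a_0 + a_1 x + a_2 x^2, the coefficients solve the normal equations G · a = b where
  G_{ij} = <φ_i, φ_j> and b_i = <f, φ_i>, with φ_0 = 1, φ_1 = x, φ_2 = x^2.
G =
  [2, 0, 2/3]
  [0, 2/3, 0]
  [2/3, 0, 2/5],
b = (-16/3, -26/15, -32/15).
Solving gives a_0 = -2, a_1 = -13/5, a_2 = -2, so
  g(x) = -2*x^2 - 13*x/5 - 2.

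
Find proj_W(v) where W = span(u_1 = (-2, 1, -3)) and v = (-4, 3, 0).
proj_W(v) = (-11/7, 11/14, -33/14)

Set up U = [u_1 | ... | u_1] ∈ R^(3×1). The projector onto W = col(U) is P = U (U^T U)^(-1) U^T.
Compute U^T U =
  [14],
and U^T v = (11).
Solve U^T U · c = U^T v for the coefficients: c = (11/14). The projection is proj_W(v) = U c.
Check: (v - proj_W(v)) · u_1 = 0  (should be 0).
Result: proj_W(v) = (-11/7, 11/14, -33/14).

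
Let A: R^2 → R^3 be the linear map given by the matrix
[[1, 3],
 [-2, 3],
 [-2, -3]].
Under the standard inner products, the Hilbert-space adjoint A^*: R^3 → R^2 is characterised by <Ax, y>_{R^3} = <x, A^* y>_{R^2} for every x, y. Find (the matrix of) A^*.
A^* = A^T =
[[1, -2, -2],
 [3, 3, -3]]

For real matrices with standard dot products, the defining identity <Ax, y> = <x, A^* y> gives (Ax)^T y = x^T (A^*) y, i.e. x^T A^T y = x^T (A^*) y. Since this holds for all x, y, we must have A^* = A^T. Therefore
A^* =
[[1, -2, -2],
 [3, 3, -3]].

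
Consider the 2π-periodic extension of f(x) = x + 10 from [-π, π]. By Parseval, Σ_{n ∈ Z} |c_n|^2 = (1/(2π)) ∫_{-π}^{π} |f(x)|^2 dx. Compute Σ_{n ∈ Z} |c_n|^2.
Σ |c_n|^2 = π^2/3 + 100

Expand and integrate term by term over [-π, π]:
  ∫ (x)^2 dx = 1·(2π^3/3); ∫ 2·1·(10)·x dx = 0 (odd integrand); ∫ 10^2 dx = 100·2π.
So (1/(2π)) ∫_{-π}^{π} (x + 10)^2 dx = 1π^2/3 + 100 = π^2/3 + 100.
Parseval ⇒ Σ |c_n|^2 = π^2/3 + 100.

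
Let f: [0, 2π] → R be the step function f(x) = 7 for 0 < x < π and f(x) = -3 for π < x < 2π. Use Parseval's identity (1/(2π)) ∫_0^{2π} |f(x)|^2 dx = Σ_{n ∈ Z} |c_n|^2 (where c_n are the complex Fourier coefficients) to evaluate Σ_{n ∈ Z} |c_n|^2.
Σ |c_n|^2 = 29

Parseval equates the L^2 energy of f (normalised by 1/(2π)) with the ℓ^2 sum of its Fourier coefficients: (1/(2π)) ∫_0^{2π} |f|^2 = Σ |c_n|^2.
Compute the left side: (1/(2π)) [∫_0^π 7^2 dx + ∫_π^{2π} (-3)^2 dx] = (1/(2π)) · (49π + 9π) = (49 + 9)/2 = 29.
So Σ_{n ∈ Z} |c_n|^2 = 29.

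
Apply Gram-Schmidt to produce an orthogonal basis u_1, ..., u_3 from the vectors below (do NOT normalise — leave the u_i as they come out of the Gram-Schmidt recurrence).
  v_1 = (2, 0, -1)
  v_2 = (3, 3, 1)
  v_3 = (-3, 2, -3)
Orthogonal basis:
  u_1 = (2, 0, -1)
  u_2 = (1, 3, 2)
  u_3 = (-111/70, 37/14, -111/35)

Apply the Gram-Schmidt recurrence
  u_1 = v_1
  u_i = v_i − Σ_{j<i} ((v_i · u_j) / (u_j · u_j)) · u_j.

Step by step this gives:
  u_1 = (2, 0, -1)
  u_2 = (1, 3, 2)
  u_3 = (-111/70, 37/14, -111/35)

Orthogonality check:
  u_2 · u_1 = 0 (should be 0)
  u_3 · u_1 = 0 (should be 0)
  u_3 · u_2 = 0 (should be 0)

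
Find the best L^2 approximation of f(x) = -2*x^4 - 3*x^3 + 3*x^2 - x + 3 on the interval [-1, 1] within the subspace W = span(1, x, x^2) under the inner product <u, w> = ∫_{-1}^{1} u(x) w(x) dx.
g(x) = 9*x^2/7 - 14*x/5 + 111/35

The best approximation g ∈ W is the orthogonal projection of f onto W. Writing g = a_0 + a_1 x + a_2 x^2, the coefficients solve the normal equations G · a = b where
  G_{ij} = <φ_i, φ_j> and b_i = <f, φ_i>, with φ_0 = 1, φ_1 = x, φ_2 = x^2.
G =
  [2, 0, 2/3]
  [0, 2/3, 0]
  [2/3, 0, 2/5],
b = (36/5, -28/15, 92/35).
Solving gives a_0 = 111/35, a_1 = -14/5, a_2 = 9/7, so
  g(x) = 9*x^2/7 - 14*x/5 + 111/35.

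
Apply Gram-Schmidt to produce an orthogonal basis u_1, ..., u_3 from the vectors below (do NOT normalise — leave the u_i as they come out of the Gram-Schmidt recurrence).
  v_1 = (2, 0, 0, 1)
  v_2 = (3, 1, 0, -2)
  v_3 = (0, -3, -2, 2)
Orthogonal basis:
  u_1 = (2, 0, 0, 1)
  u_2 = (7/5, 1, 0, -14/5)
  u_3 = (17/54, -119/54, -2, -17/27)

Apply the Gram-Schmidt recurrence
  u_1 = v_1
  u_i = v_i − Σ_{j<i} ((v_i · u_j) / (u_j · u_j)) · u_j.

Step by step this gives:
  u_1 = (2, 0, 0, 1)
  u_2 = (7/5, 1, 0, -14/5)
  u_3 = (17/54, -119/54, -2, -17/27)

Orthogonality check:
  u_2 · u_1 = 0 (should be 0)
  u_3 · u_1 = 0 (should be 0)
  u_3 · u_2 = 0 (should be 0)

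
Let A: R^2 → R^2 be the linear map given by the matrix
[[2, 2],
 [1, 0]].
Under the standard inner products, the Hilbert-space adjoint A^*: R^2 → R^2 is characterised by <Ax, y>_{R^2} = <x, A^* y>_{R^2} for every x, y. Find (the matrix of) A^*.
A^* = A^T =
[[2, 1],
 [2, 0]]

For real matrices with standard dot products, the defining identity <Ax, y> = <x, A^* y> gives (Ax)^T y = x^T (A^*) y, i.e. x^T A^T y = x^T (A^*) y. Since this holds for all x, y, we must have A^* = A^T. Therefore
A^* =
[[2, 1],
 [2, 0]].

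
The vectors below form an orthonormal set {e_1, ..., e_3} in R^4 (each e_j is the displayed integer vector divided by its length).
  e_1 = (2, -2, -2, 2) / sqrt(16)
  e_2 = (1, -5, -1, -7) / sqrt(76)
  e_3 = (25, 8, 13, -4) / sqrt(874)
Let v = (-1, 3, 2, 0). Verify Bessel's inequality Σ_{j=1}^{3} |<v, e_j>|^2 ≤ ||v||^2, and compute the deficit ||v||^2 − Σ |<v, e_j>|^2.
Σ |<v, e_j>|^2 = 643/46; ||v||^2 = 14; deficit = 1/46

Write each e_j = u_j / sqrt(<u_j, u_j>) where u_j is the displayed integer vector. Then <v, e_j> = <v, u_j> / sqrt(<u_j, u_j>), so |<v, e_j>|^2 = <v, u_j>^2 / <u_j, u_j>.
Coefficients: <v, e_1> = -12/sqrt(16), <v, e_2> = -18/sqrt(76), <v, e_3> = 25/sqrt(874).
Square and sum: Σ |<v, e_j>|^2 = 643/46.
Compute ||v||^2 = v·v = 14.
Deficit = 14 − 643/46 = 1/46 ≥ 0, confirming Bessel's inequality. (The deficit equals ||v − Σ <v,e_j> e_j||^2, the squared distance from v to span{e_j}.)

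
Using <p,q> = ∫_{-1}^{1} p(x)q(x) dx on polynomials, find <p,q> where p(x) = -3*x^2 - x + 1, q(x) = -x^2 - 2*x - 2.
<p,q> = 28/15

Expand the product: p(x)·q(x) = 3*x^4 + 7*x^3 + 7*x^2 - 2.
∫_{-1}^{1} of each monomial x^k gives [2/(k+1) if k even, 0 if k odd]. Integrating term-by-term (or equivalently evaluating the antiderivative F(x) = 3*x^5/5 + 7*x^4/4 + 7*x^3/3 - 2*x at the endpoints):
  F(1) − F(−1) = 161/60 − (49/60) = 28/15.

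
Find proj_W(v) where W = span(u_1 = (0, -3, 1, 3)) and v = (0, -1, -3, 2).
proj_W(v) = (0, -18/19, 6/19, 18/19)

Set up U = [u_1 | ... | u_1] ∈ R^(4×1). The projector onto W = col(U) is P = U (U^T U)^(-1) U^T.
Compute U^T U =
  [19],
and U^T v = (6).
Solve U^T U · c = U^T v for the coefficients: c = (6/19). The projection is proj_W(v) = U c.
Check: (v - proj_W(v)) · u_1 = 0  (should be 0).
Result: proj_W(v) = (0, -18/19, 6/19, 18/19).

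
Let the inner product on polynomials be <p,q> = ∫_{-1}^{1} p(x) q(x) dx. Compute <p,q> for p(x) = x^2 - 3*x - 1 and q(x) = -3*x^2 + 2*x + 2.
<p,q> = -88/15

Expand the product: p(x)·q(x) = -3*x^4 + 11*x^3 - x^2 - 8*x - 2.
∫_{-1}^{1} of each monomial x^k gives [2/(k+1) if k even, 0 if k odd]. Integrating term-by-term (or equivalently evaluating the antiderivative F(x) = -3*x^5/5 + 11*x^4/4 - x^3/3 - 4*x^2 - 2*x at the endpoints):
  F(1) − F(−1) = -251/60 − (101/60) = -88/15.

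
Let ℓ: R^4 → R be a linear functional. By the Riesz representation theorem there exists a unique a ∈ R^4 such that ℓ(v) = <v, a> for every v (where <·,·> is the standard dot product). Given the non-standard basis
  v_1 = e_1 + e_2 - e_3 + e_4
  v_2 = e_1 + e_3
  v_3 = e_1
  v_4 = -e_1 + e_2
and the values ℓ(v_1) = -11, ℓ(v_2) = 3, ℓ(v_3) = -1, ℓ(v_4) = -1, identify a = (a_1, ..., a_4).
a = (-1, -2, 4, -4)

Write a = (a_1, ..., a_4) in the standard basis. For each basis vector v_i, ℓ(v_i) = <v_i, a> is a linear equation in the a_j's. Collect the n equations into a matrix system V a = ℓ, where row i of V is v_i (expressed in the standard basis). Since V is invertible (lower-triangular with 1s on the diagonal, up to permutation), solve by back-substitution:
  V =
[[1, 1, -1, 1],
 [1, 0, 1, 0],
 [1, 0, 0, 0],
 [-1, 1, 0, 0]]
  V a = (-11, 3, -1, -1)
Solving gives a = (-1, -2, 4, -4).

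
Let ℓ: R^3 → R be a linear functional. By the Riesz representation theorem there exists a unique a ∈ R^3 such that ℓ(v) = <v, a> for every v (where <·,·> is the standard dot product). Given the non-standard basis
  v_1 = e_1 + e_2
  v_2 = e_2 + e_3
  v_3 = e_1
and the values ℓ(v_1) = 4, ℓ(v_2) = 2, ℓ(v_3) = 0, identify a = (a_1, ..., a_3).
a = (0, 4, -2)

Write a = (a_1, ..., a_3) in the standard basis. For each basis vector v_i, ℓ(v_i) = <v_i, a> is a linear equation in the a_j's. Collect the n equations into a matrix system V a = ℓ, where row i of V is v_i (expressed in the standard basis). Since V is invertible (lower-triangular with 1s on the diagonal, up to permutation), solve by back-substitution:
  V =
[[1, 1, 0],
 [0, 1, 1],
 [1, 0, 0]]
  V a = (4, 2, 0)
Solving gives a = (0, 4, -2).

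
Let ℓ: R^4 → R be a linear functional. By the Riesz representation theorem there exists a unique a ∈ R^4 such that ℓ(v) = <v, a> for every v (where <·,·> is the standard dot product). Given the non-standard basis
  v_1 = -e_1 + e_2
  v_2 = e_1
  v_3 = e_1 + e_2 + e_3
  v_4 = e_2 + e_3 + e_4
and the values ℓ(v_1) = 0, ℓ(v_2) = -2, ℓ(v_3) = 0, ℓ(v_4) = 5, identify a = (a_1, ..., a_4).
a = (-2, -2, 4, 3)

Write a = (a_1, ..., a_4) in the standard basis. For each basis vector v_i, ℓ(v_i) = <v_i, a> is a linear equation in the a_j's. Collect the n equations into a matrix system V a = ℓ, where row i of V is v_i (expressed in the standard basis). Since V is invertible (lower-triangular with 1s on the diagonal, up to permutation), solve by back-substitution:
  V =
[[-1, 1, 0, 0],
 [1, 0, 0, 0],
 [1, 1, 1, 0],
 [0, 1, 1, 1]]
  V a = (0, -2, 0, 5)
Solving gives a = (-2, -2, 4, 3).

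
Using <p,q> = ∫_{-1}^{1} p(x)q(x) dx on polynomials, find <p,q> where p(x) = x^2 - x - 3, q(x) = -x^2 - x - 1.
<p,q> = 38/5

Expand the product: p(x)·q(x) = -x^4 + 3*x^2 + 4*x + 3.
∫_{-1}^{1} of each monomial x^k gives [2/(k+1) if k even, 0 if k odd]. Integrating term-by-term (or equivalently evaluating the antiderivative F(x) = -x^5/5 + x^3 + 2*x^2 + 3*x at the endpoints):
  F(1) − F(−1) = 29/5 − (-9/5) = 38/5.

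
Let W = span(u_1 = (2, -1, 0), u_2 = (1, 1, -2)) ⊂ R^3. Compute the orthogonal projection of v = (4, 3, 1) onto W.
proj_W(v) = (70/29, -5/29, -40/29)

Set up U = [u_1 | ... | u_2] ∈ R^(3×2). The projector onto W = col(U) is P = U (U^T U)^(-1) U^T.
Compute U^T U =
  [5, 1]
  [1, 6],
and U^T v = (5, 5).
Solve U^T U · c = U^T v for the coefficients: c = (25/29, 20/29). The projection is proj_W(v) = U c.
Check: (v - proj_W(v)) · u_1 = 0  (should be 0).
Check: (v - proj_W(v)) · u_2 = 0  (should be 0).
Result: proj_W(v) = (70/29, -5/29, -40/29).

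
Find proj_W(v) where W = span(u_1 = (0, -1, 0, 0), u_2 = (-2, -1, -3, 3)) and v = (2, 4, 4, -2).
proj_W(v) = (2, 4, 3, -3)

Set up U = [u_1 | ... | u_2] ∈ R^(4×2). The projector onto W = col(U) is P = U (U^T U)^(-1) U^T.
Compute U^T U =
  [1, 1]
  [1, 23],
and U^T v = (-4, -26).
Solve U^T U · c = U^T v for the coefficients: c = (-3, -1). The projection is proj_W(v) = U c.
Check: (v - proj_W(v)) · u_1 = 0  (should be 0).
Check: (v - proj_W(v)) · u_2 = 0  (should be 0).
Result: proj_W(v) = (2, 4, 3, -3).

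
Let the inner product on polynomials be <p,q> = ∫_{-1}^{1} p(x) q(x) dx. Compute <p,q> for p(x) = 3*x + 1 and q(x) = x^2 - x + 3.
<p,q> = 14/3

Expand the product: p(x)·q(x) = 3*x^3 - 2*x^2 + 8*x + 3.
∫_{-1}^{1} of each monomial x^k gives [2/(k+1) if k even, 0 if k odd]. Integrating term-by-term (or equivalently evaluating the antiderivative F(x) = 3*x^4/4 - 2*x^3/3 + 4*x^2 + 3*x at the endpoints):
  F(1) − F(−1) = 85/12 − (29/12) = 14/3.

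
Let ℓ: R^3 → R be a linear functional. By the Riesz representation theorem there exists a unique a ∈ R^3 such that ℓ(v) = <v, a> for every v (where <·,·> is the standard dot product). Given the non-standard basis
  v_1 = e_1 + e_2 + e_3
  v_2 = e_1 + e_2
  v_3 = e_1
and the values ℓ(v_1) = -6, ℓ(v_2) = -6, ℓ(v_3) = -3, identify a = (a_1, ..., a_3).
a = (-3, -3, 0)

Write a = (a_1, ..., a_3) in the standard basis. For each basis vector v_i, ℓ(v_i) = <v_i, a> is a linear equation in the a_j's. Collect the n equations into a matrix system V a = ℓ, where row i of V is v_i (expressed in the standard basis). Since V is invertible (lower-triangular with 1s on the diagonal, up to permutation), solve by back-substitution:
  V =
[[1, 1, 1],
 [1, 1, 0],
 [1, 0, 0]]
  V a = (-6, -6, -3)
Solving gives a = (-3, -3, 0).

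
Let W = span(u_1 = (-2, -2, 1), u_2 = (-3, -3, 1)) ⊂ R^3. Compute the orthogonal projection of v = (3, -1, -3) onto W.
proj_W(v) = (1, 1, -3)

Set up U = [u_1 | ... | u_2] ∈ R^(3×2). The projector onto W = col(U) is P = U (U^T U)^(-1) U^T.
Compute U^T U =
  [9, 13]
  [13, 19],
and U^T v = (-7, -9).
Solve U^T U · c = U^T v for the coefficients: c = (-8, 5). The projection is proj_W(v) = U c.
Check: (v - proj_W(v)) · u_1 = 0  (should be 0).
Check: (v - proj_W(v)) · u_2 = 0  (should be 0).
Result: proj_W(v) = (1, 1, -3).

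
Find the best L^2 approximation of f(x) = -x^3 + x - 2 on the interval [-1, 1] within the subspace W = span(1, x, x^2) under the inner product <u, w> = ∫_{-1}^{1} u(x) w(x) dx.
g(x) = 2*x/5 - 2

The best approximation g ∈ W is the orthogonal projection of f onto W. Writing g = a_0 + a_1 x + a_2 x^2, the coefficients solve the normal equations G · a = b where
  G_{ij} = <φ_i, φ_j> and b_i = <f, φ_i>, with φ_0 = 1, φ_1 = x, φ_2 = x^2.
G =
  [2, 0, 2/3]
  [0, 2/3, 0]
  [2/3, 0, 2/5],
b = (-4, 4/15, -4/3).
Solving gives a_0 = -2, a_1 = 2/5, a_2 = 0, so
  g(x) = 2*x/5 - 2.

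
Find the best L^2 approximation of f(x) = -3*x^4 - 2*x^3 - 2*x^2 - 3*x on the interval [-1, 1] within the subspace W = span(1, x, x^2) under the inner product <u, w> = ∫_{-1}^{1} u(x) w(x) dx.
g(x) = -32*x^2/7 - 21*x/5 + 9/35

The best approximation g ∈ W is the orthogonal projection of f onto W. Writing g = a_0 + a_1 x + a_2 x^2, the coefficients solve the normal equations G · a = b where
  G_{ij} = <φ_i, φ_j> and b_i = <f, φ_i>, with φ_0 = 1, φ_1 = x, φ_2 = x^2.
G =
  [2, 0, 2/3]
  [0, 2/3, 0]
  [2/3, 0, 2/5],
b = (-38/15, -14/5, -58/35).
Solving gives a_0 = 9/35, a_1 = -21/5, a_2 = -32/7, so
  g(x) = -32*x^2/7 - 21*x/5 + 9/35.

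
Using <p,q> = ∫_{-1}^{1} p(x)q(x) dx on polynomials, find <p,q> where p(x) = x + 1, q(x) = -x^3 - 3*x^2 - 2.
<p,q> = -32/5

Expand the product: p(x)·q(x) = -x^4 - 4*x^3 - 3*x^2 - 2*x - 2.
∫_{-1}^{1} of each monomial x^k gives [2/(k+1) if k even, 0 if k odd]. Integrating term-by-term (or equivalently evaluating the antiderivative F(x) = -x^5/5 - x^4 - x^3 - x^2 - 2*x at the endpoints):
  F(1) − F(−1) = -26/5 − (6/5) = -32/5.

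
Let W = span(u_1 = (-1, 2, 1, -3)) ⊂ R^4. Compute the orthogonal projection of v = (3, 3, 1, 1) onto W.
proj_W(v) = (-1/15, 2/15, 1/15, -1/5)

Set up U = [u_1 | ... | u_1] ∈ R^(4×1). The projector onto W = col(U) is P = U (U^T U)^(-1) U^T.
Compute U^T U =
  [15],
and U^T v = (1).
Solve U^T U · c = U^T v for the coefficients: c = (1/15). The projection is proj_W(v) = U c.
Check: (v - proj_W(v)) · u_1 = 0  (should be 0).
Result: proj_W(v) = (-1/15, 2/15, 1/15, -1/5).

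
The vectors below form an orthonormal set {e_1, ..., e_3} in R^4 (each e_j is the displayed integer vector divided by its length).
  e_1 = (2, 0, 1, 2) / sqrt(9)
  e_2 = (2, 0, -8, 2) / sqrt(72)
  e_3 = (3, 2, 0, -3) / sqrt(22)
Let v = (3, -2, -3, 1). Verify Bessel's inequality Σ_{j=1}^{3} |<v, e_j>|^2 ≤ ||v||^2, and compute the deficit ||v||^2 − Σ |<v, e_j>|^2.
Σ |<v, e_j>|^2 = 189/11; ||v||^2 = 23; deficit = 64/11

Write each e_j = u_j / sqrt(<u_j, u_j>) where u_j is the displayed integer vector. Then <v, e_j> = <v, u_j> / sqrt(<u_j, u_j>), so |<v, e_j>|^2 = <v, u_j>^2 / <u_j, u_j>.
Coefficients: <v, e_1> = 5/sqrt(9), <v, e_2> = 32/sqrt(72), <v, e_3> = 2/sqrt(22).
Square and sum: Σ |<v, e_j>|^2 = 189/11.
Compute ||v||^2 = v·v = 23.
Deficit = 23 − 189/11 = 64/11 ≥ 0, confirming Bessel's inequality. (The deficit equals ||v − Σ <v,e_j> e_j||^2, the squared distance from v to span{e_j}.)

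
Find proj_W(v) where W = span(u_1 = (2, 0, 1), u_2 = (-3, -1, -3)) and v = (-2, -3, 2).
proj_W(v) = (-13/14, 3/14, -1/7)

Set up U = [u_1 | ... | u_2] ∈ R^(3×2). The projector onto W = col(U) is P = U (U^T U)^(-1) U^T.
Compute U^T U =
  [5, -9]
  [-9, 19],
and U^T v = (-2, 3).
Solve U^T U · c = U^T v for the coefficients: c = (-11/14, -3/14). The projection is proj_W(v) = U c.
Check: (v - proj_W(v)) · u_1 = 0  (should be 0).
Check: (v - proj_W(v)) · u_2 = 0  (should be 0).
Result: proj_W(v) = (-13/14, 3/14, -1/7).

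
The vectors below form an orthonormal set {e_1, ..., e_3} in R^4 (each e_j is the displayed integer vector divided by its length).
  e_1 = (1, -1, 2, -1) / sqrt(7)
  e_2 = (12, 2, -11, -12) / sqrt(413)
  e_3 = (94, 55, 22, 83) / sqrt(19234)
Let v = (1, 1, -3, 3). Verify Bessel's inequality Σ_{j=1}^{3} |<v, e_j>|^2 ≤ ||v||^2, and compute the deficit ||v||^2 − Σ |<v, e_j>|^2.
Σ |<v, e_j>|^2 = 2868/163; ||v||^2 = 20; deficit = 392/163

Write each e_j = u_j / sqrt(<u_j, u_j>) where u_j is the displayed integer vector. Then <v, e_j> = <v, u_j> / sqrt(<u_j, u_j>), so |<v, e_j>|^2 = <v, u_j>^2 / <u_j, u_j>.
Coefficients: <v, e_1> = -9/sqrt(7), <v, e_2> = 11/sqrt(413), <v, e_3> = 332/sqrt(19234).
Square and sum: Σ |<v, e_j>|^2 = 2868/163.
Compute ||v||^2 = v·v = 20.
Deficit = 20 − 2868/163 = 392/163 ≥ 0, confirming Bessel's inequality. (The deficit equals ||v − Σ <v,e_j> e_j||^2, the squared distance from v to span{e_j}.)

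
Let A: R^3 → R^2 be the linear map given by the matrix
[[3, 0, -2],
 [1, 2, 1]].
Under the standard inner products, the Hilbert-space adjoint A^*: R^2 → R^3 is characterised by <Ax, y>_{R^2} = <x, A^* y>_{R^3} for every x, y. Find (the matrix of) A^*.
A^* = A^T =
[[3, 1],
 [0, 2],
 [-2, 1]]

For real matrices with standard dot products, the defining identity <Ax, y> = <x, A^* y> gives (Ax)^T y = x^T (A^*) y, i.e. x^T A^T y = x^T (A^*) y. Since this holds for all x, y, we must have A^* = A^T. Therefore
A^* =
[[3, 1],
 [0, 2],
 [-2, 1]].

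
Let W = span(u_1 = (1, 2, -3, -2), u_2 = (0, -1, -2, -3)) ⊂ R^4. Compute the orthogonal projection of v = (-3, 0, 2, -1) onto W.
proj_W(v) = (-11/19, -3/2, 20/19, 5/38)

Set up U = [u_1 | ... | u_2] ∈ R^(4×2). The projector onto W = col(U) is P = U (U^T U)^(-1) U^T.
Compute U^T U =
  [18, 10]
  [10, 14],
and U^T v = (-7, -1).
Solve U^T U · c = U^T v for the coefficients: c = (-11/19, 13/38). The projection is proj_W(v) = U c.
Check: (v - proj_W(v)) · u_1 = 0  (should be 0).
Check: (v - proj_W(v)) · u_2 = 0  (should be 0).
Result: proj_W(v) = (-11/19, -3/2, 20/19, 5/38).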